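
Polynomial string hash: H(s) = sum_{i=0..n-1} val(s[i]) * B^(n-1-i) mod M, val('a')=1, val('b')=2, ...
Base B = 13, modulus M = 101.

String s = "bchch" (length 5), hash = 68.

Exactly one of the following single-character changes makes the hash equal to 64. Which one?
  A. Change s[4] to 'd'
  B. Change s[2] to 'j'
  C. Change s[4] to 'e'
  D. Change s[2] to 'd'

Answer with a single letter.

Answer: A

Derivation:
Option A: s[4]='h'->'d', delta=(4-8)*13^0 mod 101 = 97, hash=68+97 mod 101 = 64 <-- target
Option B: s[2]='h'->'j', delta=(10-8)*13^2 mod 101 = 35, hash=68+35 mod 101 = 2
Option C: s[4]='h'->'e', delta=(5-8)*13^0 mod 101 = 98, hash=68+98 mod 101 = 65
Option D: s[2]='h'->'d', delta=(4-8)*13^2 mod 101 = 31, hash=68+31 mod 101 = 99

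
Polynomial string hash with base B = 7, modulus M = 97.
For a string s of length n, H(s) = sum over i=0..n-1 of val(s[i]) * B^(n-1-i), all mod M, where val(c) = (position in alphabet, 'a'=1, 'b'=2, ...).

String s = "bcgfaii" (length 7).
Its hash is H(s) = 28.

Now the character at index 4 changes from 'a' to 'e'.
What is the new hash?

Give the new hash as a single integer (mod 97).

val('a') = 1, val('e') = 5
Position k = 4, exponent = n-1-k = 2
B^2 mod M = 7^2 mod 97 = 49
Delta = (5 - 1) * 49 mod 97 = 2
New hash = (28 + 2) mod 97 = 30

Answer: 30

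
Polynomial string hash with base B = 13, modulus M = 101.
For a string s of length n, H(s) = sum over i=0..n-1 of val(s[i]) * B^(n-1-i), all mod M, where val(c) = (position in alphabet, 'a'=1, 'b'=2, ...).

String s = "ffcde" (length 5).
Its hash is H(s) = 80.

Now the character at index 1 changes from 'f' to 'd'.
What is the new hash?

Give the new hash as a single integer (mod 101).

Answer: 29

Derivation:
val('f') = 6, val('d') = 4
Position k = 1, exponent = n-1-k = 3
B^3 mod M = 13^3 mod 101 = 76
Delta = (4 - 6) * 76 mod 101 = 50
New hash = (80 + 50) mod 101 = 29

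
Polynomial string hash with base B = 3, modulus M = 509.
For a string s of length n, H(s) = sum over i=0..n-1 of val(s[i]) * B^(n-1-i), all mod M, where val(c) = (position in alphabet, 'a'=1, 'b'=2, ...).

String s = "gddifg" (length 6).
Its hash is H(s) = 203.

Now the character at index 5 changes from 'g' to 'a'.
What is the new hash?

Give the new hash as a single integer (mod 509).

Answer: 197

Derivation:
val('g') = 7, val('a') = 1
Position k = 5, exponent = n-1-k = 0
B^0 mod M = 3^0 mod 509 = 1
Delta = (1 - 7) * 1 mod 509 = 503
New hash = (203 + 503) mod 509 = 197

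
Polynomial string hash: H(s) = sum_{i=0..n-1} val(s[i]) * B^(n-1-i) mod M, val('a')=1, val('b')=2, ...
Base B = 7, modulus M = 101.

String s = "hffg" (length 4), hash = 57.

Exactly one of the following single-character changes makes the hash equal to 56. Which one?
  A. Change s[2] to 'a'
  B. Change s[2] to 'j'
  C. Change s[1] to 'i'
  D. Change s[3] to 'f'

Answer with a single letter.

Option A: s[2]='f'->'a', delta=(1-6)*7^1 mod 101 = 66, hash=57+66 mod 101 = 22
Option B: s[2]='f'->'j', delta=(10-6)*7^1 mod 101 = 28, hash=57+28 mod 101 = 85
Option C: s[1]='f'->'i', delta=(9-6)*7^2 mod 101 = 46, hash=57+46 mod 101 = 2
Option D: s[3]='g'->'f', delta=(6-7)*7^0 mod 101 = 100, hash=57+100 mod 101 = 56 <-- target

Answer: D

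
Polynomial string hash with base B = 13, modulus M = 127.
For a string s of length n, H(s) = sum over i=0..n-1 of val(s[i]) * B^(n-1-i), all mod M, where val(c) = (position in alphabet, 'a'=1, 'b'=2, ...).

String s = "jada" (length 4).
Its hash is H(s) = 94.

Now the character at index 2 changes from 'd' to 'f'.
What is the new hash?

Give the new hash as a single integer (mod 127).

Answer: 120

Derivation:
val('d') = 4, val('f') = 6
Position k = 2, exponent = n-1-k = 1
B^1 mod M = 13^1 mod 127 = 13
Delta = (6 - 4) * 13 mod 127 = 26
New hash = (94 + 26) mod 127 = 120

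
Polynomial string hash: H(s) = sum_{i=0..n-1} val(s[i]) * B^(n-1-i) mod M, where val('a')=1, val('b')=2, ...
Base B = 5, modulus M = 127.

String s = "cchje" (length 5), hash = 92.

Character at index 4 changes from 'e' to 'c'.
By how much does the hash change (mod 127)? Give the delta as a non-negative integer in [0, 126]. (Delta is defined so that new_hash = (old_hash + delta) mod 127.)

Delta formula: (val(new) - val(old)) * B^(n-1-k) mod M
  val('c') - val('e') = 3 - 5 = -2
  B^(n-1-k) = 5^0 mod 127 = 1
  Delta = -2 * 1 mod 127 = 125

Answer: 125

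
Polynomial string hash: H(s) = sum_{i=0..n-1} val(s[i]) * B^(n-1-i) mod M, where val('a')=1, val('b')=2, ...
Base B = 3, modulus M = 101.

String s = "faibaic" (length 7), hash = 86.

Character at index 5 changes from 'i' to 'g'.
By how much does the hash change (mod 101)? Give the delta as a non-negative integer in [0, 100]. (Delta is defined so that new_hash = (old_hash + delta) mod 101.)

Answer: 95

Derivation:
Delta formula: (val(new) - val(old)) * B^(n-1-k) mod M
  val('g') - val('i') = 7 - 9 = -2
  B^(n-1-k) = 3^1 mod 101 = 3
  Delta = -2 * 3 mod 101 = 95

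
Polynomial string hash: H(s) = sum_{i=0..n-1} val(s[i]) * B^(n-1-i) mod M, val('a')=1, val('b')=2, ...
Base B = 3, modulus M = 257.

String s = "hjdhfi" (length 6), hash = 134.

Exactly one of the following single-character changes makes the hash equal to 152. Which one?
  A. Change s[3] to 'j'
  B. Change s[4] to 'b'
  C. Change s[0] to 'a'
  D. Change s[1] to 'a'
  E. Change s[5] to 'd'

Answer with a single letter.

Option A: s[3]='h'->'j', delta=(10-8)*3^2 mod 257 = 18, hash=134+18 mod 257 = 152 <-- target
Option B: s[4]='f'->'b', delta=(2-6)*3^1 mod 257 = 245, hash=134+245 mod 257 = 122
Option C: s[0]='h'->'a', delta=(1-8)*3^5 mod 257 = 98, hash=134+98 mod 257 = 232
Option D: s[1]='j'->'a', delta=(1-10)*3^4 mod 257 = 42, hash=134+42 mod 257 = 176
Option E: s[5]='i'->'d', delta=(4-9)*3^0 mod 257 = 252, hash=134+252 mod 257 = 129

Answer: A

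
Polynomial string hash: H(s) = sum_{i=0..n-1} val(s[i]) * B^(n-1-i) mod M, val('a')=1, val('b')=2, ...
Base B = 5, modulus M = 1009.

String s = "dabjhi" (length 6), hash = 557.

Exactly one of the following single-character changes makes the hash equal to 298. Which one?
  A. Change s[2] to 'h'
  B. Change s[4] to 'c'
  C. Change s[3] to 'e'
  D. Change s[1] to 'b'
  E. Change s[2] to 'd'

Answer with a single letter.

Answer: A

Derivation:
Option A: s[2]='b'->'h', delta=(8-2)*5^3 mod 1009 = 750, hash=557+750 mod 1009 = 298 <-- target
Option B: s[4]='h'->'c', delta=(3-8)*5^1 mod 1009 = 984, hash=557+984 mod 1009 = 532
Option C: s[3]='j'->'e', delta=(5-10)*5^2 mod 1009 = 884, hash=557+884 mod 1009 = 432
Option D: s[1]='a'->'b', delta=(2-1)*5^4 mod 1009 = 625, hash=557+625 mod 1009 = 173
Option E: s[2]='b'->'d', delta=(4-2)*5^3 mod 1009 = 250, hash=557+250 mod 1009 = 807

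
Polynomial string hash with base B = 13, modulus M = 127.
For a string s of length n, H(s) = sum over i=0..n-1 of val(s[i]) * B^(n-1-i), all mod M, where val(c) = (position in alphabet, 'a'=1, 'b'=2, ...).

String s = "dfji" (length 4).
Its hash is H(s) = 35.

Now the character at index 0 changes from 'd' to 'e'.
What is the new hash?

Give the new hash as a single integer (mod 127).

Answer: 73

Derivation:
val('d') = 4, val('e') = 5
Position k = 0, exponent = n-1-k = 3
B^3 mod M = 13^3 mod 127 = 38
Delta = (5 - 4) * 38 mod 127 = 38
New hash = (35 + 38) mod 127 = 73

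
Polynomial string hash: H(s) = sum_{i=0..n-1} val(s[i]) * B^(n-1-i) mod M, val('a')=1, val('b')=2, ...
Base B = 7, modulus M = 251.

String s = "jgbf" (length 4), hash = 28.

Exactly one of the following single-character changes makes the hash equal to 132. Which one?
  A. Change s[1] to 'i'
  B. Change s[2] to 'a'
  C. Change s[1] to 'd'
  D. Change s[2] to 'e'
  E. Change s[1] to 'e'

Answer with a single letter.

Answer: C

Derivation:
Option A: s[1]='g'->'i', delta=(9-7)*7^2 mod 251 = 98, hash=28+98 mod 251 = 126
Option B: s[2]='b'->'a', delta=(1-2)*7^1 mod 251 = 244, hash=28+244 mod 251 = 21
Option C: s[1]='g'->'d', delta=(4-7)*7^2 mod 251 = 104, hash=28+104 mod 251 = 132 <-- target
Option D: s[2]='b'->'e', delta=(5-2)*7^1 mod 251 = 21, hash=28+21 mod 251 = 49
Option E: s[1]='g'->'e', delta=(5-7)*7^2 mod 251 = 153, hash=28+153 mod 251 = 181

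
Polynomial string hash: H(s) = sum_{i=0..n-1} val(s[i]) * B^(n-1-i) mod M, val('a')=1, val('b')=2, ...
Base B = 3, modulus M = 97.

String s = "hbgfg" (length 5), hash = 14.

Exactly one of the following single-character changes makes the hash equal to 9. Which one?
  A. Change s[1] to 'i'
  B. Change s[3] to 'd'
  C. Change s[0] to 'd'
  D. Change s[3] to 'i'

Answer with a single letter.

Answer: A

Derivation:
Option A: s[1]='b'->'i', delta=(9-2)*3^3 mod 97 = 92, hash=14+92 mod 97 = 9 <-- target
Option B: s[3]='f'->'d', delta=(4-6)*3^1 mod 97 = 91, hash=14+91 mod 97 = 8
Option C: s[0]='h'->'d', delta=(4-8)*3^4 mod 97 = 64, hash=14+64 mod 97 = 78
Option D: s[3]='f'->'i', delta=(9-6)*3^1 mod 97 = 9, hash=14+9 mod 97 = 23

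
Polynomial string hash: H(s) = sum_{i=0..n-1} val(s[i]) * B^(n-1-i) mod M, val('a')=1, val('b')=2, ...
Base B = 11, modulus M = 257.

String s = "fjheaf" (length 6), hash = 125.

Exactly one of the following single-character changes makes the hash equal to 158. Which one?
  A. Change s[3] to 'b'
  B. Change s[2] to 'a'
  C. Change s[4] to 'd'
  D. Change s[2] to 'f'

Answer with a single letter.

Option A: s[3]='e'->'b', delta=(2-5)*11^2 mod 257 = 151, hash=125+151 mod 257 = 19
Option B: s[2]='h'->'a', delta=(1-8)*11^3 mod 257 = 192, hash=125+192 mod 257 = 60
Option C: s[4]='a'->'d', delta=(4-1)*11^1 mod 257 = 33, hash=125+33 mod 257 = 158 <-- target
Option D: s[2]='h'->'f', delta=(6-8)*11^3 mod 257 = 165, hash=125+165 mod 257 = 33

Answer: C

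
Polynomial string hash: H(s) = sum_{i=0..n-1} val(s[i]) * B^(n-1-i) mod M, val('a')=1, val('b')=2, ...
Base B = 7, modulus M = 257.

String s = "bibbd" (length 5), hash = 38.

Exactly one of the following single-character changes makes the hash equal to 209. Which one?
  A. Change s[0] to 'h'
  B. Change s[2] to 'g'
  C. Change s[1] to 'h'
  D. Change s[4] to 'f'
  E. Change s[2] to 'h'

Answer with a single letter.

Option A: s[0]='b'->'h', delta=(8-2)*7^4 mod 257 = 14, hash=38+14 mod 257 = 52
Option B: s[2]='b'->'g', delta=(7-2)*7^2 mod 257 = 245, hash=38+245 mod 257 = 26
Option C: s[1]='i'->'h', delta=(8-9)*7^3 mod 257 = 171, hash=38+171 mod 257 = 209 <-- target
Option D: s[4]='d'->'f', delta=(6-4)*7^0 mod 257 = 2, hash=38+2 mod 257 = 40
Option E: s[2]='b'->'h', delta=(8-2)*7^2 mod 257 = 37, hash=38+37 mod 257 = 75

Answer: C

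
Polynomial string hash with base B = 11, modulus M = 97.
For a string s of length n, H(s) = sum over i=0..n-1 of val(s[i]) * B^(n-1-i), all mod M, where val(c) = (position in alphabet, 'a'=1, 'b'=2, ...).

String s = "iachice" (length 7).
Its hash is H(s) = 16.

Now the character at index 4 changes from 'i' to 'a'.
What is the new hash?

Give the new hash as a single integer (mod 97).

val('i') = 9, val('a') = 1
Position k = 4, exponent = n-1-k = 2
B^2 mod M = 11^2 mod 97 = 24
Delta = (1 - 9) * 24 mod 97 = 2
New hash = (16 + 2) mod 97 = 18

Answer: 18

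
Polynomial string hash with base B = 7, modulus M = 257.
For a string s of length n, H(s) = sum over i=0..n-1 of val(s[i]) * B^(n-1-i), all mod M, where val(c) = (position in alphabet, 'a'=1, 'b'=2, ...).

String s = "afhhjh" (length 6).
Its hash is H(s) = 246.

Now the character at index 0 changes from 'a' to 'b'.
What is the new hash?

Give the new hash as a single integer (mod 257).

Answer: 91

Derivation:
val('a') = 1, val('b') = 2
Position k = 0, exponent = n-1-k = 5
B^5 mod M = 7^5 mod 257 = 102
Delta = (2 - 1) * 102 mod 257 = 102
New hash = (246 + 102) mod 257 = 91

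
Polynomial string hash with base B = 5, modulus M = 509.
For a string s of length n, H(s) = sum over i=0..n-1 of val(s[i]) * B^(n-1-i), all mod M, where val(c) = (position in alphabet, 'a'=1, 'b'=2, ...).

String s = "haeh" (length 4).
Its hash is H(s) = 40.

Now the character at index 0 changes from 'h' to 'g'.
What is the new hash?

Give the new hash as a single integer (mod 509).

Answer: 424

Derivation:
val('h') = 8, val('g') = 7
Position k = 0, exponent = n-1-k = 3
B^3 mod M = 5^3 mod 509 = 125
Delta = (7 - 8) * 125 mod 509 = 384
New hash = (40 + 384) mod 509 = 424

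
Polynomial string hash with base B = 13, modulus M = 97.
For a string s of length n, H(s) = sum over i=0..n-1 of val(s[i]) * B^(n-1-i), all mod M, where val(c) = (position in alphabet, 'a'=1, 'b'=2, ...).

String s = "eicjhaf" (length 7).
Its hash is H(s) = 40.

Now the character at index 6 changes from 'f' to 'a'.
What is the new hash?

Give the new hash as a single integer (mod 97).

val('f') = 6, val('a') = 1
Position k = 6, exponent = n-1-k = 0
B^0 mod M = 13^0 mod 97 = 1
Delta = (1 - 6) * 1 mod 97 = 92
New hash = (40 + 92) mod 97 = 35

Answer: 35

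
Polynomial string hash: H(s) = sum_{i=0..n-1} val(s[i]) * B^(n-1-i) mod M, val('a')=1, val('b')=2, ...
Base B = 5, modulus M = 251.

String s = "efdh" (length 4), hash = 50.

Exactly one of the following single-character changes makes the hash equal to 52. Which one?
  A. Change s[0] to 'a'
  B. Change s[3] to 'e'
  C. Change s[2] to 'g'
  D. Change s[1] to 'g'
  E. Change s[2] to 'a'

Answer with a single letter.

Option A: s[0]='e'->'a', delta=(1-5)*5^3 mod 251 = 2, hash=50+2 mod 251 = 52 <-- target
Option B: s[3]='h'->'e', delta=(5-8)*5^0 mod 251 = 248, hash=50+248 mod 251 = 47
Option C: s[2]='d'->'g', delta=(7-4)*5^1 mod 251 = 15, hash=50+15 mod 251 = 65
Option D: s[1]='f'->'g', delta=(7-6)*5^2 mod 251 = 25, hash=50+25 mod 251 = 75
Option E: s[2]='d'->'a', delta=(1-4)*5^1 mod 251 = 236, hash=50+236 mod 251 = 35

Answer: A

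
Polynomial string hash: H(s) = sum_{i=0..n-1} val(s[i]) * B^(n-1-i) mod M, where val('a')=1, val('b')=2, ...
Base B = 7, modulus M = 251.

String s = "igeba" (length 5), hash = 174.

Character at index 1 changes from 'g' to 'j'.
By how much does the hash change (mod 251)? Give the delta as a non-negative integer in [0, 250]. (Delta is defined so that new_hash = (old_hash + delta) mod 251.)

Answer: 25

Derivation:
Delta formula: (val(new) - val(old)) * B^(n-1-k) mod M
  val('j') - val('g') = 10 - 7 = 3
  B^(n-1-k) = 7^3 mod 251 = 92
  Delta = 3 * 92 mod 251 = 25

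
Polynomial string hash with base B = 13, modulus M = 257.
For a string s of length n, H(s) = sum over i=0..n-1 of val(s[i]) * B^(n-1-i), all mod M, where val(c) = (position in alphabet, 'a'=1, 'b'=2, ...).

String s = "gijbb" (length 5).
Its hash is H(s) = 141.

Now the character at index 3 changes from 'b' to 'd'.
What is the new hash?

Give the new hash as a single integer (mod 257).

Answer: 167

Derivation:
val('b') = 2, val('d') = 4
Position k = 3, exponent = n-1-k = 1
B^1 mod M = 13^1 mod 257 = 13
Delta = (4 - 2) * 13 mod 257 = 26
New hash = (141 + 26) mod 257 = 167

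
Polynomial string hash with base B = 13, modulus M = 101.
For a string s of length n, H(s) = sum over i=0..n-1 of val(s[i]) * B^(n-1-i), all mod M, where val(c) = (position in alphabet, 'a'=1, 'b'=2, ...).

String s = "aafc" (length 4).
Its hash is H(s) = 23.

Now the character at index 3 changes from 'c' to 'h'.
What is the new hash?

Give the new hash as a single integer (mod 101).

val('c') = 3, val('h') = 8
Position k = 3, exponent = n-1-k = 0
B^0 mod M = 13^0 mod 101 = 1
Delta = (8 - 3) * 1 mod 101 = 5
New hash = (23 + 5) mod 101 = 28

Answer: 28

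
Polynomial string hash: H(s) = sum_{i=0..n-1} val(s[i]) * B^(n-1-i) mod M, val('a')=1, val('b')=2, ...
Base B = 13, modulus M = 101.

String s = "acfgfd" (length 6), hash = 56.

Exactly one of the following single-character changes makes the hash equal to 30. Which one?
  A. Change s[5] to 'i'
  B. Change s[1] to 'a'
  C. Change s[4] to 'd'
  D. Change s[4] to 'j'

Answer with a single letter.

Answer: C

Derivation:
Option A: s[5]='d'->'i', delta=(9-4)*13^0 mod 101 = 5, hash=56+5 mod 101 = 61
Option B: s[1]='c'->'a', delta=(1-3)*13^4 mod 101 = 44, hash=56+44 mod 101 = 100
Option C: s[4]='f'->'d', delta=(4-6)*13^1 mod 101 = 75, hash=56+75 mod 101 = 30 <-- target
Option D: s[4]='f'->'j', delta=(10-6)*13^1 mod 101 = 52, hash=56+52 mod 101 = 7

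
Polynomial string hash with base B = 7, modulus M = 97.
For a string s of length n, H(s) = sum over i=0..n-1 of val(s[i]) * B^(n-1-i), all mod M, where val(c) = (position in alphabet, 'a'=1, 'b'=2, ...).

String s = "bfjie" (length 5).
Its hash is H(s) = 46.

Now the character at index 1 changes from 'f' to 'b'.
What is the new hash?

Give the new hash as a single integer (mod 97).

val('f') = 6, val('b') = 2
Position k = 1, exponent = n-1-k = 3
B^3 mod M = 7^3 mod 97 = 52
Delta = (2 - 6) * 52 mod 97 = 83
New hash = (46 + 83) mod 97 = 32

Answer: 32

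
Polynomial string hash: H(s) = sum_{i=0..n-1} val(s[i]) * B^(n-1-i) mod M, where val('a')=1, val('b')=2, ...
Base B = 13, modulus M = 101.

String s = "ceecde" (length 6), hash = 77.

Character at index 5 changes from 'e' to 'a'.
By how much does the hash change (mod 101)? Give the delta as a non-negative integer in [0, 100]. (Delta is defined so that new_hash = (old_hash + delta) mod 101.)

Delta formula: (val(new) - val(old)) * B^(n-1-k) mod M
  val('a') - val('e') = 1 - 5 = -4
  B^(n-1-k) = 13^0 mod 101 = 1
  Delta = -4 * 1 mod 101 = 97

Answer: 97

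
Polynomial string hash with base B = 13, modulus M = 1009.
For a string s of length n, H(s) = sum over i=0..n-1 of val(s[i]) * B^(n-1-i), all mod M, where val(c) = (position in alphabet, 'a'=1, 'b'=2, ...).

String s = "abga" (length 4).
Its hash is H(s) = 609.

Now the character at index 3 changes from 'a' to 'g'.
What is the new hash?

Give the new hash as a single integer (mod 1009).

val('a') = 1, val('g') = 7
Position k = 3, exponent = n-1-k = 0
B^0 mod M = 13^0 mod 1009 = 1
Delta = (7 - 1) * 1 mod 1009 = 6
New hash = (609 + 6) mod 1009 = 615

Answer: 615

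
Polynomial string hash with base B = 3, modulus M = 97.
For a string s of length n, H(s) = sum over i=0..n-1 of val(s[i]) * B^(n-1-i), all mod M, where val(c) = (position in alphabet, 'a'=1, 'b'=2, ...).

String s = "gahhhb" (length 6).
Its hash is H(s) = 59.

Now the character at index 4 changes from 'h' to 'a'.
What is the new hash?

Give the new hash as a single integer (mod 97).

Answer: 38

Derivation:
val('h') = 8, val('a') = 1
Position k = 4, exponent = n-1-k = 1
B^1 mod M = 3^1 mod 97 = 3
Delta = (1 - 8) * 3 mod 97 = 76
New hash = (59 + 76) mod 97 = 38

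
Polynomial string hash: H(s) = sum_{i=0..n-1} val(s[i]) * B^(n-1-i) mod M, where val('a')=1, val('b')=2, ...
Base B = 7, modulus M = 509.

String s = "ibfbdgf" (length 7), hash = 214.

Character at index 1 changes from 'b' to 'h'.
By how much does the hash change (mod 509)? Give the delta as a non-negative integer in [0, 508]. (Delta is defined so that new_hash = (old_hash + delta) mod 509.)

Answer: 60

Derivation:
Delta formula: (val(new) - val(old)) * B^(n-1-k) mod M
  val('h') - val('b') = 8 - 2 = 6
  B^(n-1-k) = 7^5 mod 509 = 10
  Delta = 6 * 10 mod 509 = 60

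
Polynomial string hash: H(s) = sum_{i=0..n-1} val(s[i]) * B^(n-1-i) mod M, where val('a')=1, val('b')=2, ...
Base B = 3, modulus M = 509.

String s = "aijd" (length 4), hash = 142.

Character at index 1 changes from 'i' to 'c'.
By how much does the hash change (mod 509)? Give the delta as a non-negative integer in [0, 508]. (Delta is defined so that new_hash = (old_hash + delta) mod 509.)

Answer: 455

Derivation:
Delta formula: (val(new) - val(old)) * B^(n-1-k) mod M
  val('c') - val('i') = 3 - 9 = -6
  B^(n-1-k) = 3^2 mod 509 = 9
  Delta = -6 * 9 mod 509 = 455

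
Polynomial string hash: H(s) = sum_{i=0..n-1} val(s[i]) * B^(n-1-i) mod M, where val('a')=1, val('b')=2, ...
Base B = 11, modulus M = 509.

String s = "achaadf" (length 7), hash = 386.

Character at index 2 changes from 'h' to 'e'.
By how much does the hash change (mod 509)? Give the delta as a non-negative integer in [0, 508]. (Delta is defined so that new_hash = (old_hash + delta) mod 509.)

Delta formula: (val(new) - val(old)) * B^(n-1-k) mod M
  val('e') - val('h') = 5 - 8 = -3
  B^(n-1-k) = 11^4 mod 509 = 389
  Delta = -3 * 389 mod 509 = 360

Answer: 360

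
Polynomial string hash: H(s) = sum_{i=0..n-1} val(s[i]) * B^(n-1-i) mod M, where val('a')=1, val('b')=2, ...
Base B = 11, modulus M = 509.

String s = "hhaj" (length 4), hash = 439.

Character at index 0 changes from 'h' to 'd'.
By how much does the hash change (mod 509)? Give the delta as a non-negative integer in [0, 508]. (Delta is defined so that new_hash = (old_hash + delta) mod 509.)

Delta formula: (val(new) - val(old)) * B^(n-1-k) mod M
  val('d') - val('h') = 4 - 8 = -4
  B^(n-1-k) = 11^3 mod 509 = 313
  Delta = -4 * 313 mod 509 = 275

Answer: 275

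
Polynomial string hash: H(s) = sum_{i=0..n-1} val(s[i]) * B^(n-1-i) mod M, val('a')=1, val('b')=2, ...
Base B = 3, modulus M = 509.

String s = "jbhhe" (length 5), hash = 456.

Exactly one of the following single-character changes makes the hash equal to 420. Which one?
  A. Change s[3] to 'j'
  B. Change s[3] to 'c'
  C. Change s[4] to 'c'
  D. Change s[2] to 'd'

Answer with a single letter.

Answer: D

Derivation:
Option A: s[3]='h'->'j', delta=(10-8)*3^1 mod 509 = 6, hash=456+6 mod 509 = 462
Option B: s[3]='h'->'c', delta=(3-8)*3^1 mod 509 = 494, hash=456+494 mod 509 = 441
Option C: s[4]='e'->'c', delta=(3-5)*3^0 mod 509 = 507, hash=456+507 mod 509 = 454
Option D: s[2]='h'->'d', delta=(4-8)*3^2 mod 509 = 473, hash=456+473 mod 509 = 420 <-- target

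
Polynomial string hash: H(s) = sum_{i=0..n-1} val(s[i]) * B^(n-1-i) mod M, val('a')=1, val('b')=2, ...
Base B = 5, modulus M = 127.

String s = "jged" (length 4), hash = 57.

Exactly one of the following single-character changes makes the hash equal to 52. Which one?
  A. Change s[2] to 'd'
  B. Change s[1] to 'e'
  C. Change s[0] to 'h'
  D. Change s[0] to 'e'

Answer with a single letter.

Option A: s[2]='e'->'d', delta=(4-5)*5^1 mod 127 = 122, hash=57+122 mod 127 = 52 <-- target
Option B: s[1]='g'->'e', delta=(5-7)*5^2 mod 127 = 77, hash=57+77 mod 127 = 7
Option C: s[0]='j'->'h', delta=(8-10)*5^3 mod 127 = 4, hash=57+4 mod 127 = 61
Option D: s[0]='j'->'e', delta=(5-10)*5^3 mod 127 = 10, hash=57+10 mod 127 = 67

Answer: A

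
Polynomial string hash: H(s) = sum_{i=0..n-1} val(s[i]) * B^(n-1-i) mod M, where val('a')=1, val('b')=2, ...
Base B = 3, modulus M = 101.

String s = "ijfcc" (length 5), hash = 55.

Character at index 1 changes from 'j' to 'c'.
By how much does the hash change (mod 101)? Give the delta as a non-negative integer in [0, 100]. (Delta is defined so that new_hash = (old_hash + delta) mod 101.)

Delta formula: (val(new) - val(old)) * B^(n-1-k) mod M
  val('c') - val('j') = 3 - 10 = -7
  B^(n-1-k) = 3^3 mod 101 = 27
  Delta = -7 * 27 mod 101 = 13

Answer: 13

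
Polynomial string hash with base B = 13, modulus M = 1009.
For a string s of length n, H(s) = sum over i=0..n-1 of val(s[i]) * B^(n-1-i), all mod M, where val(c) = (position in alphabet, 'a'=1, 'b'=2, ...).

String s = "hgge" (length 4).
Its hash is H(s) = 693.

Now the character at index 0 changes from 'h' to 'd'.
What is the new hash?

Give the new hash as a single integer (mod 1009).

Answer: 986

Derivation:
val('h') = 8, val('d') = 4
Position k = 0, exponent = n-1-k = 3
B^3 mod M = 13^3 mod 1009 = 179
Delta = (4 - 8) * 179 mod 1009 = 293
New hash = (693 + 293) mod 1009 = 986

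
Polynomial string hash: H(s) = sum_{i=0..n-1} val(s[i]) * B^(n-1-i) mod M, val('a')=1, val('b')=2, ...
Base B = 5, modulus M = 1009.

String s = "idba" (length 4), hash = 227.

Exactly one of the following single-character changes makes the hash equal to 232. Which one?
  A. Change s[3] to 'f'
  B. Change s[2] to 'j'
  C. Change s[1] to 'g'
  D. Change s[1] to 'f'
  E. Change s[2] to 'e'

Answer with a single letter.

Answer: A

Derivation:
Option A: s[3]='a'->'f', delta=(6-1)*5^0 mod 1009 = 5, hash=227+5 mod 1009 = 232 <-- target
Option B: s[2]='b'->'j', delta=(10-2)*5^1 mod 1009 = 40, hash=227+40 mod 1009 = 267
Option C: s[1]='d'->'g', delta=(7-4)*5^2 mod 1009 = 75, hash=227+75 mod 1009 = 302
Option D: s[1]='d'->'f', delta=(6-4)*5^2 mod 1009 = 50, hash=227+50 mod 1009 = 277
Option E: s[2]='b'->'e', delta=(5-2)*5^1 mod 1009 = 15, hash=227+15 mod 1009 = 242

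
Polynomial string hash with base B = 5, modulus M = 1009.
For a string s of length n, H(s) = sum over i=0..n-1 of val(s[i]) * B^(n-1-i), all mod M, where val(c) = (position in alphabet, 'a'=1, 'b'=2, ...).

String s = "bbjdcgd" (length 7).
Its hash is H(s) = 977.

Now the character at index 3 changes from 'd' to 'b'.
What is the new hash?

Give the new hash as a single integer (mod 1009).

Answer: 727

Derivation:
val('d') = 4, val('b') = 2
Position k = 3, exponent = n-1-k = 3
B^3 mod M = 5^3 mod 1009 = 125
Delta = (2 - 4) * 125 mod 1009 = 759
New hash = (977 + 759) mod 1009 = 727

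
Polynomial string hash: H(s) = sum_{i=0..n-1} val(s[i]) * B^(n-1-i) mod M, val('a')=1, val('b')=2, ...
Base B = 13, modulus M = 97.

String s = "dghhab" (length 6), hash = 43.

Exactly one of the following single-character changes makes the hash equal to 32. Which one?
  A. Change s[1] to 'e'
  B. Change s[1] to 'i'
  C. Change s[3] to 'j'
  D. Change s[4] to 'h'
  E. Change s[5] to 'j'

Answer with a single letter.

Answer: B

Derivation:
Option A: s[1]='g'->'e', delta=(5-7)*13^4 mod 97 = 11, hash=43+11 mod 97 = 54
Option B: s[1]='g'->'i', delta=(9-7)*13^4 mod 97 = 86, hash=43+86 mod 97 = 32 <-- target
Option C: s[3]='h'->'j', delta=(10-8)*13^2 mod 97 = 47, hash=43+47 mod 97 = 90
Option D: s[4]='a'->'h', delta=(8-1)*13^1 mod 97 = 91, hash=43+91 mod 97 = 37
Option E: s[5]='b'->'j', delta=(10-2)*13^0 mod 97 = 8, hash=43+8 mod 97 = 51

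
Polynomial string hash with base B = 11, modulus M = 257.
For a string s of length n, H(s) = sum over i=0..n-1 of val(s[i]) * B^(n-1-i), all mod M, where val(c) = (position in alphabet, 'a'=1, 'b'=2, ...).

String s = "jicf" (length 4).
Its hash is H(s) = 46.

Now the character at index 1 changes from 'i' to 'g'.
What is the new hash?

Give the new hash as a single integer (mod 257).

val('i') = 9, val('g') = 7
Position k = 1, exponent = n-1-k = 2
B^2 mod M = 11^2 mod 257 = 121
Delta = (7 - 9) * 121 mod 257 = 15
New hash = (46 + 15) mod 257 = 61

Answer: 61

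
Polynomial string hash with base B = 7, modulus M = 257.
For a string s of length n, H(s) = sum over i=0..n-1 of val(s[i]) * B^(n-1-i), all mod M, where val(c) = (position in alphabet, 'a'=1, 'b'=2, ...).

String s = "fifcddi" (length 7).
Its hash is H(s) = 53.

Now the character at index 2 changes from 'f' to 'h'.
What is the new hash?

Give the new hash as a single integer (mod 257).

Answer: 229

Derivation:
val('f') = 6, val('h') = 8
Position k = 2, exponent = n-1-k = 4
B^4 mod M = 7^4 mod 257 = 88
Delta = (8 - 6) * 88 mod 257 = 176
New hash = (53 + 176) mod 257 = 229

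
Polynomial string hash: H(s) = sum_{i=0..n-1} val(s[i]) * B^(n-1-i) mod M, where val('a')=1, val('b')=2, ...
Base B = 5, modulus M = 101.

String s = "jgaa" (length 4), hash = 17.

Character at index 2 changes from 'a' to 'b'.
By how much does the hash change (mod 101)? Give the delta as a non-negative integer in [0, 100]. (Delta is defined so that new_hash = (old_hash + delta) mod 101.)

Delta formula: (val(new) - val(old)) * B^(n-1-k) mod M
  val('b') - val('a') = 2 - 1 = 1
  B^(n-1-k) = 5^1 mod 101 = 5
  Delta = 1 * 5 mod 101 = 5

Answer: 5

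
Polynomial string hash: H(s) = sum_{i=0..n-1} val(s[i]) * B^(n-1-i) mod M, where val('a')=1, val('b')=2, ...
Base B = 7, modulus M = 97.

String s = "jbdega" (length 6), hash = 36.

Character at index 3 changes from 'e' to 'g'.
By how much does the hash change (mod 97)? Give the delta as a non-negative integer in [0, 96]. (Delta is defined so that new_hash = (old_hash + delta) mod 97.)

Answer: 1

Derivation:
Delta formula: (val(new) - val(old)) * B^(n-1-k) mod M
  val('g') - val('e') = 7 - 5 = 2
  B^(n-1-k) = 7^2 mod 97 = 49
  Delta = 2 * 49 mod 97 = 1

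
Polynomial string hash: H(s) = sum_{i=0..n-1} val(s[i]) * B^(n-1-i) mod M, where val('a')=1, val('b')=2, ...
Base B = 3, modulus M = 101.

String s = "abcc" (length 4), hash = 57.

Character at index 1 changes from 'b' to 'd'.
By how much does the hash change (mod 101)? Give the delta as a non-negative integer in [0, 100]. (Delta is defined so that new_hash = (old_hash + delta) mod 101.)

Delta formula: (val(new) - val(old)) * B^(n-1-k) mod M
  val('d') - val('b') = 4 - 2 = 2
  B^(n-1-k) = 3^2 mod 101 = 9
  Delta = 2 * 9 mod 101 = 18

Answer: 18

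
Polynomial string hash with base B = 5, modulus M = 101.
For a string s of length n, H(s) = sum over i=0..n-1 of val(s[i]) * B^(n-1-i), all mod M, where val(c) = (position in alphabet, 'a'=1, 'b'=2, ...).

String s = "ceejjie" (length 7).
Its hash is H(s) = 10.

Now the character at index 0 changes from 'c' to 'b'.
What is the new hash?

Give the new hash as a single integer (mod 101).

val('c') = 3, val('b') = 2
Position k = 0, exponent = n-1-k = 6
B^6 mod M = 5^6 mod 101 = 71
Delta = (2 - 3) * 71 mod 101 = 30
New hash = (10 + 30) mod 101 = 40

Answer: 40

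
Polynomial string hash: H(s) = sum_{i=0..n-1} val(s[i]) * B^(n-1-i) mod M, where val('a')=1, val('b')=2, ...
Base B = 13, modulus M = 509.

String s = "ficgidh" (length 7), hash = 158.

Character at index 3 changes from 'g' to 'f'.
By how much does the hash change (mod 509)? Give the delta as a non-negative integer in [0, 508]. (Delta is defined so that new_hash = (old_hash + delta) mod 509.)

Answer: 348

Derivation:
Delta formula: (val(new) - val(old)) * B^(n-1-k) mod M
  val('f') - val('g') = 6 - 7 = -1
  B^(n-1-k) = 13^3 mod 509 = 161
  Delta = -1 * 161 mod 509 = 348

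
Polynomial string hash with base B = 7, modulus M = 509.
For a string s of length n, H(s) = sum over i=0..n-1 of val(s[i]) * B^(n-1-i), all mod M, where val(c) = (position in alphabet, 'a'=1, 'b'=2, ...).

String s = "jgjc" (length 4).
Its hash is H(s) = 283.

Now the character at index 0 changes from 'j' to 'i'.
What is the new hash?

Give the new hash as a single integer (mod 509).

Answer: 449

Derivation:
val('j') = 10, val('i') = 9
Position k = 0, exponent = n-1-k = 3
B^3 mod M = 7^3 mod 509 = 343
Delta = (9 - 10) * 343 mod 509 = 166
New hash = (283 + 166) mod 509 = 449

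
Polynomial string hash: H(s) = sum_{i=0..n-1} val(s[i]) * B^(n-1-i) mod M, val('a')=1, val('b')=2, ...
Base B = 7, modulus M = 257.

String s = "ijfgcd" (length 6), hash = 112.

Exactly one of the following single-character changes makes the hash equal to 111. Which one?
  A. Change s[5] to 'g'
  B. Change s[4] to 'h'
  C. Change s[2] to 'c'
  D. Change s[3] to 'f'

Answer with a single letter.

Option A: s[5]='d'->'g', delta=(7-4)*7^0 mod 257 = 3, hash=112+3 mod 257 = 115
Option B: s[4]='c'->'h', delta=(8-3)*7^1 mod 257 = 35, hash=112+35 mod 257 = 147
Option C: s[2]='f'->'c', delta=(3-6)*7^3 mod 257 = 256, hash=112+256 mod 257 = 111 <-- target
Option D: s[3]='g'->'f', delta=(6-7)*7^2 mod 257 = 208, hash=112+208 mod 257 = 63

Answer: C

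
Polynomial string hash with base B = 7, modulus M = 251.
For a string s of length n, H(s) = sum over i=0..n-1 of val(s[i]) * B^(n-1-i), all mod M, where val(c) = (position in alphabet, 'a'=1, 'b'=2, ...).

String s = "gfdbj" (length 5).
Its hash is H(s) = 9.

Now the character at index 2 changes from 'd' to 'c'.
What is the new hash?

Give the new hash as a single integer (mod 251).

val('d') = 4, val('c') = 3
Position k = 2, exponent = n-1-k = 2
B^2 mod M = 7^2 mod 251 = 49
Delta = (3 - 4) * 49 mod 251 = 202
New hash = (9 + 202) mod 251 = 211

Answer: 211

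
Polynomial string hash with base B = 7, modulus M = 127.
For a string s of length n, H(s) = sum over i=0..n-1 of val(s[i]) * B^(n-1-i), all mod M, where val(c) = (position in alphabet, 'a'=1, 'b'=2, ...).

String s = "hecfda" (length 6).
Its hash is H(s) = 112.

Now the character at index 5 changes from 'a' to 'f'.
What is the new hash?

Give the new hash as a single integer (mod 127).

Answer: 117

Derivation:
val('a') = 1, val('f') = 6
Position k = 5, exponent = n-1-k = 0
B^0 mod M = 7^0 mod 127 = 1
Delta = (6 - 1) * 1 mod 127 = 5
New hash = (112 + 5) mod 127 = 117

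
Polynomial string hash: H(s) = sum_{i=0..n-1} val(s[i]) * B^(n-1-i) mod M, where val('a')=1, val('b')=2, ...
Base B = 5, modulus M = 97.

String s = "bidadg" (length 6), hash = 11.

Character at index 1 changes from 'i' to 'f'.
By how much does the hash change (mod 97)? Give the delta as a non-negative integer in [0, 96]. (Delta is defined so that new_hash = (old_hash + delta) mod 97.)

Answer: 65

Derivation:
Delta formula: (val(new) - val(old)) * B^(n-1-k) mod M
  val('f') - val('i') = 6 - 9 = -3
  B^(n-1-k) = 5^4 mod 97 = 43
  Delta = -3 * 43 mod 97 = 65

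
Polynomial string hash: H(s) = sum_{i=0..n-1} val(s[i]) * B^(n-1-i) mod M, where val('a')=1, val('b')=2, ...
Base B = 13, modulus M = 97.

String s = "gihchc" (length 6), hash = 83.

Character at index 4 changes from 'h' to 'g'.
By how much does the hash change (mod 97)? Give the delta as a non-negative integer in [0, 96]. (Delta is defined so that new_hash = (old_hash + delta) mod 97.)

Answer: 84

Derivation:
Delta formula: (val(new) - val(old)) * B^(n-1-k) mod M
  val('g') - val('h') = 7 - 8 = -1
  B^(n-1-k) = 13^1 mod 97 = 13
  Delta = -1 * 13 mod 97 = 84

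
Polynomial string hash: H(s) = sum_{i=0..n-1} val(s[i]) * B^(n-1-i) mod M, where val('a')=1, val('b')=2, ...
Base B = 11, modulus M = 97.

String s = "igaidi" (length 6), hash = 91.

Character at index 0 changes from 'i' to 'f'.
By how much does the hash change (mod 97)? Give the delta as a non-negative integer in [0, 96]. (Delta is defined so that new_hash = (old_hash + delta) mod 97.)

Answer: 4

Derivation:
Delta formula: (val(new) - val(old)) * B^(n-1-k) mod M
  val('f') - val('i') = 6 - 9 = -3
  B^(n-1-k) = 11^5 mod 97 = 31
  Delta = -3 * 31 mod 97 = 4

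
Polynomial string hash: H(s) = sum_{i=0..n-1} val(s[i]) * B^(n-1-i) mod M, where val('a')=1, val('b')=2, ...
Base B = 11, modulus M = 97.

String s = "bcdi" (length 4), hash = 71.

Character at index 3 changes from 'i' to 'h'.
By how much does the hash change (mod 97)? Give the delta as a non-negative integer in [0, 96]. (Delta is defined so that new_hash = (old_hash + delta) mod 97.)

Answer: 96

Derivation:
Delta formula: (val(new) - val(old)) * B^(n-1-k) mod M
  val('h') - val('i') = 8 - 9 = -1
  B^(n-1-k) = 11^0 mod 97 = 1
  Delta = -1 * 1 mod 97 = 96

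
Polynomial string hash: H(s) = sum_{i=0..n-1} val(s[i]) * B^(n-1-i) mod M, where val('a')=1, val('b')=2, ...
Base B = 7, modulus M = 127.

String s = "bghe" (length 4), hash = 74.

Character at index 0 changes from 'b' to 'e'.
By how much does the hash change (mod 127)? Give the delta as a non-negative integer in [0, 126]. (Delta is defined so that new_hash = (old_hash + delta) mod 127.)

Answer: 13

Derivation:
Delta formula: (val(new) - val(old)) * B^(n-1-k) mod M
  val('e') - val('b') = 5 - 2 = 3
  B^(n-1-k) = 7^3 mod 127 = 89
  Delta = 3 * 89 mod 127 = 13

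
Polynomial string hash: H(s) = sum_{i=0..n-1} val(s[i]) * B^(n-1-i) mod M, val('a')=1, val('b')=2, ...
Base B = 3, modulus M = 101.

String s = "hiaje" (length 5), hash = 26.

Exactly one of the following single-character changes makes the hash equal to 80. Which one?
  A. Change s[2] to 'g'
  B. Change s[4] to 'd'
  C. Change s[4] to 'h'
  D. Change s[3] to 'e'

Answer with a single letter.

Option A: s[2]='a'->'g', delta=(7-1)*3^2 mod 101 = 54, hash=26+54 mod 101 = 80 <-- target
Option B: s[4]='e'->'d', delta=(4-5)*3^0 mod 101 = 100, hash=26+100 mod 101 = 25
Option C: s[4]='e'->'h', delta=(8-5)*3^0 mod 101 = 3, hash=26+3 mod 101 = 29
Option D: s[3]='j'->'e', delta=(5-10)*3^1 mod 101 = 86, hash=26+86 mod 101 = 11

Answer: A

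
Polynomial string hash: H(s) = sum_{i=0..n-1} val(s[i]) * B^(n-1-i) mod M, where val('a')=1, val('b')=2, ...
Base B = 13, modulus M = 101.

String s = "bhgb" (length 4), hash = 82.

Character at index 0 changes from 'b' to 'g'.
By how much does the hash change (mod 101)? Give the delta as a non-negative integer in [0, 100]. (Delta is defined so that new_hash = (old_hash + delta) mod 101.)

Delta formula: (val(new) - val(old)) * B^(n-1-k) mod M
  val('g') - val('b') = 7 - 2 = 5
  B^(n-1-k) = 13^3 mod 101 = 76
  Delta = 5 * 76 mod 101 = 77

Answer: 77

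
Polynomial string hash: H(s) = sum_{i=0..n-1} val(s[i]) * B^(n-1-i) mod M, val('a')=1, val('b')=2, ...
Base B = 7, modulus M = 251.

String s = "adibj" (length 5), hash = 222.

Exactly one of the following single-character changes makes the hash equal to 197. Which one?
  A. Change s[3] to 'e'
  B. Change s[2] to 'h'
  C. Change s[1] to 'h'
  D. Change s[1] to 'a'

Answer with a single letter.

Option A: s[3]='b'->'e', delta=(5-2)*7^1 mod 251 = 21, hash=222+21 mod 251 = 243
Option B: s[2]='i'->'h', delta=(8-9)*7^2 mod 251 = 202, hash=222+202 mod 251 = 173
Option C: s[1]='d'->'h', delta=(8-4)*7^3 mod 251 = 117, hash=222+117 mod 251 = 88
Option D: s[1]='d'->'a', delta=(1-4)*7^3 mod 251 = 226, hash=222+226 mod 251 = 197 <-- target

Answer: D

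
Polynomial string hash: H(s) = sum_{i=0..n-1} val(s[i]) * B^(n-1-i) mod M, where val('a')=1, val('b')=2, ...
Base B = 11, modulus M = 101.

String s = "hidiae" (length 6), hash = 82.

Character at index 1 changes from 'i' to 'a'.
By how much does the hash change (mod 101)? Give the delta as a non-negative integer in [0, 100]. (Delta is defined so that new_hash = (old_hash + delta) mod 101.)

Answer: 32

Derivation:
Delta formula: (val(new) - val(old)) * B^(n-1-k) mod M
  val('a') - val('i') = 1 - 9 = -8
  B^(n-1-k) = 11^4 mod 101 = 97
  Delta = -8 * 97 mod 101 = 32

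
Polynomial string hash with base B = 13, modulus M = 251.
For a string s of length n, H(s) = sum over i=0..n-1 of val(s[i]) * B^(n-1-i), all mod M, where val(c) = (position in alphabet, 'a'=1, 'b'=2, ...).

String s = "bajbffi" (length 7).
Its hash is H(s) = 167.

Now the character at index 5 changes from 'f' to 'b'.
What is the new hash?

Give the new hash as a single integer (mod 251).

val('f') = 6, val('b') = 2
Position k = 5, exponent = n-1-k = 1
B^1 mod M = 13^1 mod 251 = 13
Delta = (2 - 6) * 13 mod 251 = 199
New hash = (167 + 199) mod 251 = 115

Answer: 115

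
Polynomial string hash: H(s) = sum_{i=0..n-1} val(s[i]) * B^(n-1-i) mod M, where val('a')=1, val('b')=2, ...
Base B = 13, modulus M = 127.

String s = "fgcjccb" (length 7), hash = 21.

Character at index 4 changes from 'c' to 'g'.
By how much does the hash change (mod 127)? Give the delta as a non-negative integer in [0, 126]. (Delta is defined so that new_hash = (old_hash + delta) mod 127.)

Delta formula: (val(new) - val(old)) * B^(n-1-k) mod M
  val('g') - val('c') = 7 - 3 = 4
  B^(n-1-k) = 13^2 mod 127 = 42
  Delta = 4 * 42 mod 127 = 41

Answer: 41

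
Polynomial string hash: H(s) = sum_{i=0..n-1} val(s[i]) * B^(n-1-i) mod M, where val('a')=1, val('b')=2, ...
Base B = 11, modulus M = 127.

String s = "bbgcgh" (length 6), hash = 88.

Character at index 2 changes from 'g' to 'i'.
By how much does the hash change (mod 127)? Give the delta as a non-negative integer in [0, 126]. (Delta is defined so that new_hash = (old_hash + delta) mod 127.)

Answer: 122

Derivation:
Delta formula: (val(new) - val(old)) * B^(n-1-k) mod M
  val('i') - val('g') = 9 - 7 = 2
  B^(n-1-k) = 11^3 mod 127 = 61
  Delta = 2 * 61 mod 127 = 122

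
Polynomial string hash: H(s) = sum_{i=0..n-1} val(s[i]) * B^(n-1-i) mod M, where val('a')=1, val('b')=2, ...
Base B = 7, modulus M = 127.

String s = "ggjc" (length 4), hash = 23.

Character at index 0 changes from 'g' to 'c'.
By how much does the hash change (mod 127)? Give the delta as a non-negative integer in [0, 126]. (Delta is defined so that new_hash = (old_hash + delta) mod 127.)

Delta formula: (val(new) - val(old)) * B^(n-1-k) mod M
  val('c') - val('g') = 3 - 7 = -4
  B^(n-1-k) = 7^3 mod 127 = 89
  Delta = -4 * 89 mod 127 = 25

Answer: 25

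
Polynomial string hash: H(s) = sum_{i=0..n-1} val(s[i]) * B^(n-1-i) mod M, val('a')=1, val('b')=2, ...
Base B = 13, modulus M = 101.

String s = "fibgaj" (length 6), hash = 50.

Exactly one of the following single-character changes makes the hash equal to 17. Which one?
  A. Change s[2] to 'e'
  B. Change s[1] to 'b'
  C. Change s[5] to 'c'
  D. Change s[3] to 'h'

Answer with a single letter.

Option A: s[2]='b'->'e', delta=(5-2)*13^3 mod 101 = 26, hash=50+26 mod 101 = 76
Option B: s[1]='i'->'b', delta=(2-9)*13^4 mod 101 = 53, hash=50+53 mod 101 = 2
Option C: s[5]='j'->'c', delta=(3-10)*13^0 mod 101 = 94, hash=50+94 mod 101 = 43
Option D: s[3]='g'->'h', delta=(8-7)*13^2 mod 101 = 68, hash=50+68 mod 101 = 17 <-- target

Answer: D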